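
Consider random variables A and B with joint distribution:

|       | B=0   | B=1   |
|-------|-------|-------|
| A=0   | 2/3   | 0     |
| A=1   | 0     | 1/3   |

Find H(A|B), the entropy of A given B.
Marginal P(B) (column sums):
  P(B=0) = 2/3 + 0 = 2/3
  P(B=1) = 0 + 1/3 = 1/3

H(A|B) = -Σ P(A,B)·log₂ P(A|B), where P(A|B) = P(A,B) / P(B)
  (cells with P(A,B) = 0 contribute 0)
  (A=0,B=0): P(A|B) = (2/3)/(2/3) = 1;  -(2/3)·log₂(1) = 0.0000
  (A=1,B=1): P(A|B) = (1/3)/(1/3) = 1;  -(1/3)·log₂(1) = 0.0000
H(A|B) = 0.0000 + 0.0000
  = 0.0000 bits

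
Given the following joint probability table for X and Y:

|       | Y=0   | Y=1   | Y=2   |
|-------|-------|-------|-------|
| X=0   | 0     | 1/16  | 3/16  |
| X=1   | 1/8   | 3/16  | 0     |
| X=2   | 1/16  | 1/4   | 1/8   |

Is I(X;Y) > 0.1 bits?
Marginal P(X) (row sums):
  P(X=0) = 0 + 1/16 + 3/16 = 1/4
  P(X=1) = 1/8 + 3/16 + 0 = 5/16
  P(X=2) = 1/16 + 1/4 + 1/8 = 7/16
Marginal P(Y) (column sums):
  P(Y=0) = 0 + 1/8 + 1/16 = 3/16
  P(Y=1) = 1/16 + 3/16 + 1/4 = 1/2
  P(Y=2) = 3/16 + 0 + 1/8 = 5/16

H(X) = -[(1/4)·log₂(1/4) + (5/16)·log₂(5/16) + (7/16)·log₂(7/16)]
  = 0.5000 + 0.5244 + 0.5218
  = 1.5462 bits
H(Y) = -[(3/16)·log₂(3/16) + (1/2)·log₂(1/2) + (5/16)·log₂(5/16)]
  = 0.4528 + 0.5000 + 0.5244
  = 1.4772 bits
H(X,Y) = -[(1/16)·log₂(1/16) + (3/16)·log₂(3/16) + (1/8)·log₂(1/8) + (3/16)·log₂(3/16) + (1/16)·log₂(1/16) + (1/4)·log₂(1/4) + (1/8)·log₂(1/8)]
  = 0.2500 + 0.4528 + 0.3750 + 0.4528 + 0.2500 + 0.5000 + 0.3750
  = 2.6556 bits

I(X;Y) = H(X) + H(Y) - H(X,Y)
  = 1.5462 + 1.4772 - 2.6556
  = 0.3678 bits

Yes. I(X;Y) = 0.3678 bits, which is > 0.1 bits.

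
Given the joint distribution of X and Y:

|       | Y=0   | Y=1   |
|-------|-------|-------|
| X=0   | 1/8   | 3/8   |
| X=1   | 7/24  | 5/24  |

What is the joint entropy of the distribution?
H(X,Y) = -Σ P(X,Y) log₂ P(X,Y), summed over the non-zero cells:
H(X,Y) = -[(1/8)·log₂(1/8) + (3/8)·log₂(3/8) + (7/24)·log₂(7/24) + (5/24)·log₂(5/24)]
  = 0.3750 + 0.5306 + 0.5185 + 0.4715
  = 1.8956 bits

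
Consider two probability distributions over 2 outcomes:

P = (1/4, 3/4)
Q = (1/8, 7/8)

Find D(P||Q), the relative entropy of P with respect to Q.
D(P||Q) = Σ P(i) log₂(P(i)/Q(i))
  i=0: (1/4) × log₂((1/4)/(1/8)) = (1/4) × log₂(2) = 0.2500
  i=1: (3/4) × log₂((3/4)/(7/8)) = (3/4) × log₂(6/7) = -0.1668
D(P||Q) = 0.2500 - 0.1668
  = 0.0832 bits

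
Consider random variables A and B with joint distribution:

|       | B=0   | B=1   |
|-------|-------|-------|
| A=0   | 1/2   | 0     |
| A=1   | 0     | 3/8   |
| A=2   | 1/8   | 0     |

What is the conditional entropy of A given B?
Marginal P(B) (column sums):
  P(B=0) = 1/2 + 0 + 1/8 = 5/8
  P(B=1) = 0 + 3/8 + 0 = 3/8

H(A|B) = -Σ P(A,B)·log₂ P(A|B), where P(A|B) = P(A,B) / P(B)
  (cells with P(A,B) = 0 contribute 0)
  (A=0,B=0): P(A|B) = (1/2)/(5/8) = 4/5;  -(1/2)·log₂(4/5) = 0.1610
  (A=1,B=1): P(A|B) = (3/8)/(3/8) = 1;  -(3/8)·log₂(1) = 0.0000
  (A=2,B=0): P(A|B) = (1/8)/(5/8) = 1/5;  -(1/8)·log₂(1/5) = 0.2902
H(A|B) = 0.1610 + 0.0000 + 0.2902
  = 0.4512 bits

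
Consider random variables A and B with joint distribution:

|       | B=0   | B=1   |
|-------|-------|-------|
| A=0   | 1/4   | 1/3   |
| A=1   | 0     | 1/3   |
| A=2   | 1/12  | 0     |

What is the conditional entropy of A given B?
Marginal P(B) (column sums):
  P(B=0) = 1/4 + 0 + 1/12 = 1/3
  P(B=1) = 1/3 + 1/3 + 0 = 2/3

H(A|B) = -Σ P(A,B)·log₂ P(A|B), where P(A|B) = P(A,B) / P(B)
  (cells with P(A,B) = 0 contribute 0)
  (A=0,B=0): P(A|B) = (1/4)/(1/3) = 3/4;  -(1/4)·log₂(3/4) = 0.1038
  (A=0,B=1): P(A|B) = (1/3)/(2/3) = 1/2;  -(1/3)·log₂(1/2) = 0.3333
  (A=1,B=1): P(A|B) = (1/3)/(2/3) = 1/2;  -(1/3)·log₂(1/2) = 0.3333
  (A=2,B=0): P(A|B) = (1/12)/(1/3) = 1/4;  -(1/12)·log₂(1/4) = 0.1667
H(A|B) = 0.1038 + 0.3333 + 0.3333 + 0.1667
  = 0.9371 bits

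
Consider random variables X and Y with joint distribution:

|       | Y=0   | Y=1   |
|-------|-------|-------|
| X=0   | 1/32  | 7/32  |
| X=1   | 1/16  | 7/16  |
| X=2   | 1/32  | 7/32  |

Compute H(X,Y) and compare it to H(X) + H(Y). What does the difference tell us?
Marginal P(X) (row sums):
  P(X=0) = 1/32 + 7/32 = 1/4
  P(X=1) = 1/16 + 7/16 = 1/2
  P(X=2) = 1/32 + 7/32 = 1/4
Marginal P(Y) (column sums):
  P(Y=0) = 1/32 + 1/16 + 1/32 = 1/8
  P(Y=1) = 7/32 + 7/16 + 7/32 = 7/8

H(X,Y) = -[(1/32)·log₂(1/32) + (7/32)·log₂(7/32) + (1/16)·log₂(1/16) + (7/16)·log₂(7/16) + (1/32)·log₂(1/32) + (7/32)·log₂(7/32)]
  = 0.1563 + 0.4796 + 0.2500 + 0.5218 + 0.1563 + 0.4796
  = 2.0436 bits
H(X) = -[(1/4)·log₂(1/4) + (1/2)·log₂(1/2) + (1/4)·log₂(1/4)]
  = 0.5000 + 0.5000 + 0.5000
  = 1.5000 bits
H(Y) = -[(1/8)·log₂(1/8) + (7/8)·log₂(7/8)]
  = 0.3750 + 0.1686
  = 0.5436 bits

H(X) + H(Y) = 1.5000 + 0.5436 = 2.0436 bits
Difference: H(X) + H(Y) - H(X,Y) = 2.0436 - 2.0436 = 0.0000 bits = I(X;Y)

The difference is the mutual information; it is 0 here, so X and Y are independent (the joint entropy equals the sum of the marginal entropies).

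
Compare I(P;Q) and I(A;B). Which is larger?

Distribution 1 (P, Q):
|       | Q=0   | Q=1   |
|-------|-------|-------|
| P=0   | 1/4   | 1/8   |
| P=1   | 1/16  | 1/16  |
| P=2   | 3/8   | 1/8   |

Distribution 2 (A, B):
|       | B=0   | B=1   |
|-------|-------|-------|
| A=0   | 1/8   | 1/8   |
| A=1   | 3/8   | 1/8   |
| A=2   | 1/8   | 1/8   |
Distribution 1 (P, Q):
Marginal P(P) (row sums):
  P(P=0) = 1/4 + 1/8 = 3/8
  P(P=1) = 1/16 + 1/16 = 1/8
  P(P=2) = 3/8 + 1/8 = 1/2
Marginal P(Q) (column sums):
  P(Q=0) = 1/4 + 1/16 + 3/8 = 11/16
  P(Q=1) = 1/8 + 1/16 + 1/8 = 5/16

H(P) = -[(3/8)·log₂(3/8) + (1/8)·log₂(1/8) + (1/2)·log₂(1/2)]
  = 0.5306 + 0.3750 + 0.5000
  = 1.4056 bits
H(Q) = -[(11/16)·log₂(11/16) + (5/16)·log₂(5/16)]
  = 0.3716 + 0.5244
  = 0.8960 bits
H(P,Q) = -[(1/4)·log₂(1/4) + (1/8)·log₂(1/8) + (1/16)·log₂(1/16) + (1/16)·log₂(1/16) + (3/8)·log₂(3/8) + (1/8)·log₂(1/8)]
  = 0.5000 + 0.3750 + 0.2500 + 0.2500 + 0.5306 + 0.3750
  = 2.2806 bits

I(P;Q) = H(P) + H(Q) - H(P,Q)
  = 1.4056 + 0.8960 - 2.2806
  = 0.0210 bits

Distribution 2 (A, B):
Marginal P(A) (row sums):
  P(A=0) = 1/8 + 1/8 = 1/4
  P(A=1) = 3/8 + 1/8 = 1/2
  P(A=2) = 1/8 + 1/8 = 1/4
Marginal P(B) (column sums):
  P(B=0) = 1/8 + 3/8 + 1/8 = 5/8
  P(B=1) = 1/8 + 1/8 + 1/8 = 3/8

H(A) = -[(1/4)·log₂(1/4) + (1/2)·log₂(1/2) + (1/4)·log₂(1/4)]
  = 0.5000 + 0.5000 + 0.5000
  = 1.5000 bits
H(B) = -[(5/8)·log₂(5/8) + (3/8)·log₂(3/8)]
  = 0.4238 + 0.5306
  = 0.9544 bits
H(A,B) = -[(1/8)·log₂(1/8) + (1/8)·log₂(1/8) + (3/8)·log₂(3/8) + (1/8)·log₂(1/8) + (1/8)·log₂(1/8) + (1/8)·log₂(1/8)]
  = 0.3750 + 0.3750 + 0.5306 + 0.3750 + 0.3750 + 0.3750
  = 2.4056 bits

I(A;B) = H(A) + H(B) - H(A,B)
  = 1.5000 + 0.9544 - 2.4056
  = 0.0488 bits

I(A;B) = 0.0488 bits > I(P;Q) = 0.0210 bits, so (A, B) has the higher mutual information (stronger dependence).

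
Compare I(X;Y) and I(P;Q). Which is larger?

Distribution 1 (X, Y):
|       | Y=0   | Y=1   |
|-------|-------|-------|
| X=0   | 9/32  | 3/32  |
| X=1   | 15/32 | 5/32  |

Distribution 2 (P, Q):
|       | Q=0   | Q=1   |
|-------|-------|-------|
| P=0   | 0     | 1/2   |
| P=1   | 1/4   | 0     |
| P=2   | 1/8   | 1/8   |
Distribution 1 (X, Y):
Marginal P(X) (row sums):
  P(X=0) = 9/32 + 3/32 = 3/8
  P(X=1) = 15/32 + 5/32 = 5/8
Marginal P(Y) (column sums):
  P(Y=0) = 9/32 + 15/32 = 3/4
  P(Y=1) = 3/32 + 5/32 = 1/4

H(X) = -[(3/8)·log₂(3/8) + (5/8)·log₂(5/8)]
  = 0.5306 + 0.4238
  = 0.9544 bits
H(Y) = -[(3/4)·log₂(3/4) + (1/4)·log₂(1/4)]
  = 0.3113 + 0.5000
  = 0.8113 bits
H(X,Y) = -[(9/32)·log₂(9/32) + (3/32)·log₂(3/32) + (15/32)·log₂(15/32) + (5/32)·log₂(5/32)]
  = 0.5147 + 0.3202 + 0.5124 + 0.4184
  = 1.7657 bits

I(X;Y) = H(X) + H(Y) - H(X,Y)
  = 0.9544 + 0.8113 - 1.7657
  = 0.0000 bits

Distribution 2 (P, Q):
Marginal P(P) (row sums):
  P(P=0) = 0 + 1/2 = 1/2
  P(P=1) = 1/4 + 0 = 1/4
  P(P=2) = 1/8 + 1/8 = 1/4
Marginal P(Q) (column sums):
  P(Q=0) = 0 + 1/4 + 1/8 = 3/8
  P(Q=1) = 1/2 + 0 + 1/8 = 5/8

H(P) = -[(1/2)·log₂(1/2) + (1/4)·log₂(1/4) + (1/4)·log₂(1/4)]
  = 0.5000 + 0.5000 + 0.5000
  = 1.5000 bits
H(Q) = -[(3/8)·log₂(3/8) + (5/8)·log₂(5/8)]
  = 0.5306 + 0.4238
  = 0.9544 bits
H(P,Q) = -[(1/2)·log₂(1/2) + (1/4)·log₂(1/4) + (1/8)·log₂(1/8) + (1/8)·log₂(1/8)]
  = 0.5000 + 0.5000 + 0.3750 + 0.3750
  = 1.7500 bits

I(P;Q) = H(P) + H(Q) - H(P,Q)
  = 1.5000 + 0.9544 - 1.7500
  = 0.7044 bits

I(P;Q) = 0.7044 bits > I(X;Y) = 0.0000 bits, so (P, Q) has the higher mutual information (stronger dependence).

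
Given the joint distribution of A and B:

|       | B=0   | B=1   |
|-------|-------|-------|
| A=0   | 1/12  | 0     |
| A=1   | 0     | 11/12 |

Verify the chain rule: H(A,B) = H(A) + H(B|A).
Left side:
H(A,B) = -[(1/12)·log₂(1/12) + (11/12)·log₂(11/12)]
  = 0.2987 + 0.1151
  = 0.4138 bits

Right side:
Marginal P(A) (row sums):
  P(A=0) = 1/12 + 0 = 1/12
  P(A=1) = 0 + 11/12 = 11/12
H(A) = -[(1/12)·log₂(1/12) + (11/12)·log₂(11/12)]
  = 0.2987 + 0.1151
  = 0.4138 bits
H(B|A) = -Σ P(A,B)·log₂ P(B|A), where P(B|A) = P(A,B) / P(A)
  (cells with P(A,B) = 0 contribute 0)
  (A=0,B=0): P(B|A) = (1/12)/(1/12) = 1;  -(1/12)·log₂(1) = 0.0000
  (A=1,B=1): P(B|A) = (11/12)/(11/12) = 1;  -(11/12)·log₂(1) = 0.0000
H(B|A) = 0.0000 + 0.0000
  = 0.0000 bits
H(A) + H(B|A) = 0.4138 + 0.0000 = 0.4138 bits

Both sides equal 0.4138 bits, so the chain rule holds ✓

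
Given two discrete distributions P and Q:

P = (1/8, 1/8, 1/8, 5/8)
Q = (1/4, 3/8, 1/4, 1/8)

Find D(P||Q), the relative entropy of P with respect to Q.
D(P||Q) = Σ P(i) log₂(P(i)/Q(i))
  i=0: (1/8) × log₂((1/8)/(1/4)) = (1/8) × log₂(1/2) = -0.1250
  i=1: (1/8) × log₂((1/8)/(3/8)) = (1/8) × log₂(1/3) = -0.1981
  i=2: (1/8) × log₂((1/8)/(1/4)) = (1/8) × log₂(1/2) = -0.1250
  i=3: (5/8) × log₂((5/8)/(1/8)) = (5/8) × log₂(5) = 1.4512
D(P||Q) = -0.1250 - 0.1981 - 0.1250 + 1.4512
  = 1.0031 bits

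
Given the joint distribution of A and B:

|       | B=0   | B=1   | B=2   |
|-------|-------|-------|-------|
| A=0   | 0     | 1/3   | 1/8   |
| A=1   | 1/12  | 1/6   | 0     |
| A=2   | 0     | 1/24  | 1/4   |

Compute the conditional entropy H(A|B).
Marginal P(B) (column sums):
  P(B=0) = 0 + 1/12 + 0 = 1/12
  P(B=1) = 1/3 + 1/6 + 1/24 = 13/24
  P(B=2) = 1/8 + 0 + 1/4 = 3/8

H(A|B) = -Σ P(A,B)·log₂ P(A|B), where P(A|B) = P(A,B) / P(B)
  (cells with P(A,B) = 0 contribute 0)
  (A=0,B=1): P(A|B) = (1/3)/(13/24) = 8/13;  -(1/3)·log₂(8/13) = 0.2335
  (A=0,B=2): P(A|B) = (1/8)/(3/8) = 1/3;  -(1/8)·log₂(1/3) = 0.1981
  (A=1,B=0): P(A|B) = (1/12)/(1/12) = 1;  -(1/12)·log₂(1) = 0.0000
  (A=1,B=1): P(A|B) = (1/6)/(13/24) = 4/13;  -(1/6)·log₂(4/13) = 0.2834
  (A=2,B=1): P(A|B) = (1/24)/(13/24) = 1/13;  -(1/24)·log₂(1/13) = 0.1542
  (A=2,B=2): P(A|B) = (1/4)/(3/8) = 2/3;  -(1/4)·log₂(2/3) = 0.1462
H(A|B) = 0.2335 + 0.1981 + 0.0000 + 0.2834 + 0.1542 + 0.1462
  = 1.0154 bits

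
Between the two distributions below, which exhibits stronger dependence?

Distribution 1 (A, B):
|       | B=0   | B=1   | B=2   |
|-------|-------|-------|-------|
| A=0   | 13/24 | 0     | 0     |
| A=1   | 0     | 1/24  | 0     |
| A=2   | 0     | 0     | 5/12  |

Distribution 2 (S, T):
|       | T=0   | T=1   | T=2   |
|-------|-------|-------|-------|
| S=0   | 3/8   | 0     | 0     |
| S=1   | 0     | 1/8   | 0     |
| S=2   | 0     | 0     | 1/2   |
Distribution 1 (A, B):
Marginal P(A) (row sums):
  P(A=0) = 13/24 + 0 + 0 = 13/24
  P(A=1) = 0 + 1/24 + 0 = 1/24
  P(A=2) = 0 + 0 + 5/12 = 5/12
Marginal P(B) (column sums):
  P(B=0) = 13/24 + 0 + 0 = 13/24
  P(B=1) = 0 + 1/24 + 0 = 1/24
  P(B=2) = 0 + 0 + 5/12 = 5/12

H(A) = -[(13/24)·log₂(13/24) + (1/24)·log₂(1/24) + (5/12)·log₂(5/12)]
  = 0.4791 + 0.1910 + 0.5263
  = 1.1964 bits
H(B) = -[(13/24)·log₂(13/24) + (1/24)·log₂(1/24) + (5/12)·log₂(5/12)]
  = 0.4791 + 0.1910 + 0.5263
  = 1.1964 bits
H(A,B) = -[(13/24)·log₂(13/24) + (1/24)·log₂(1/24) + (5/12)·log₂(5/12)]
  = 0.4791 + 0.1910 + 0.5263
  = 1.1964 bits

I(A;B) = H(A) + H(B) - H(A,B)
  = 1.1964 + 1.1964 - 1.1964
  = 1.1964 bits

Distribution 2 (S, T):
Marginal P(S) (row sums):
  P(S=0) = 3/8 + 0 + 0 = 3/8
  P(S=1) = 0 + 1/8 + 0 = 1/8
  P(S=2) = 0 + 0 + 1/2 = 1/2
Marginal P(T) (column sums):
  P(T=0) = 3/8 + 0 + 0 = 3/8
  P(T=1) = 0 + 1/8 + 0 = 1/8
  P(T=2) = 0 + 0 + 1/2 = 1/2

H(S) = -[(3/8)·log₂(3/8) + (1/8)·log₂(1/8) + (1/2)·log₂(1/2)]
  = 0.5306 + 0.3750 + 0.5000
  = 1.4056 bits
H(T) = -[(3/8)·log₂(3/8) + (1/8)·log₂(1/8) + (1/2)·log₂(1/2)]
  = 0.5306 + 0.3750 + 0.5000
  = 1.4056 bits
H(S,T) = -[(3/8)·log₂(3/8) + (1/8)·log₂(1/8) + (1/2)·log₂(1/2)]
  = 0.5306 + 0.3750 + 0.5000
  = 1.4056 bits

I(S;T) = H(S) + H(T) - H(S,T)
  = 1.4056 + 1.4056 - 1.4056
  = 1.4056 bits

I(S;T) = 1.4056 bits > I(A;B) = 1.1964 bits, so (S, T) has the higher mutual information (stronger dependence).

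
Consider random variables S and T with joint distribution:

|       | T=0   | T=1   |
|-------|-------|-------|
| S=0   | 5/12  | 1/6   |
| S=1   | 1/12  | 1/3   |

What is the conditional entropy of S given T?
Marginal P(T) (column sums):
  P(T=0) = 5/12 + 1/12 = 1/2
  P(T=1) = 1/6 + 1/3 = 1/2

H(S|T) = -Σ P(S,T)·log₂ P(S|T), where P(S|T) = P(S,T) / P(T)
  (S=0,T=0): P(S|T) = (5/12)/(1/2) = 5/6;  -(5/12)·log₂(5/6) = 0.1096
  (S=0,T=1): P(S|T) = (1/6)/(1/2) = 1/3;  -(1/6)·log₂(1/3) = 0.2642
  (S=1,T=0): P(S|T) = (1/12)/(1/2) = 1/6;  -(1/12)·log₂(1/6) = 0.2154
  (S=1,T=1): P(S|T) = (1/3)/(1/2) = 2/3;  -(1/3)·log₂(2/3) = 0.1950
H(S|T) = 0.1096 + 0.2642 + 0.2154 + 0.1950
  = 0.7842 bits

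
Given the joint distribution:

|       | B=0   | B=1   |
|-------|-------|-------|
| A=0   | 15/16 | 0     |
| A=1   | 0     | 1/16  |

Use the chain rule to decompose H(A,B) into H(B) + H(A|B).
By the chain rule: H(A,B) = H(B) + H(A|B)

Marginal P(B) (column sums):
  P(B=0) = 15/16 + 0 = 15/16
  P(B=1) = 0 + 1/16 = 1/16
H(B) = -[(15/16)·log₂(15/16) + (1/16)·log₂(1/16)]
  = 0.0873 + 0.2500
  = 0.3373 bits
H(A|B) = -Σ P(A,B)·log₂ P(A|B), where P(A|B) = P(A,B) / P(B)
  (cells with P(A,B) = 0 contribute 0)
  (A=0,B=0): P(A|B) = (15/16)/(15/16) = 1;  -(15/16)·log₂(1) = 0.0000
  (A=1,B=1): P(A|B) = (1/16)/(1/16) = 1;  -(1/16)·log₂(1) = 0.0000
H(A|B) = 0.0000 + 0.0000
  = 0.0000 bits

H(A,B) = H(B) + H(A|B) = 0.3373 + 0.0000 = 0.3373 bits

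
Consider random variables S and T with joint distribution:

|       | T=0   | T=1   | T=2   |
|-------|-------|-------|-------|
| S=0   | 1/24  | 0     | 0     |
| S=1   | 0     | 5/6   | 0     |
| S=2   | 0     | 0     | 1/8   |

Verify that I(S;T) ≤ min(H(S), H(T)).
Marginal P(S) (row sums):
  P(S=0) = 1/24 + 0 + 0 = 1/24
  P(S=1) = 0 + 5/6 + 0 = 5/6
  P(S=2) = 0 + 0 + 1/8 = 1/8
Marginal P(T) (column sums):
  P(T=0) = 1/24 + 0 + 0 = 1/24
  P(T=1) = 0 + 5/6 + 0 = 5/6
  P(T=2) = 0 + 0 + 1/8 = 1/8

H(S) = -[(1/24)·log₂(1/24) + (5/6)·log₂(5/6) + (1/8)·log₂(1/8)]
  = 0.1910 + 0.2192 + 0.3750
  = 0.7852 bits
H(T) = -[(1/24)·log₂(1/24) + (5/6)·log₂(5/6) + (1/8)·log₂(1/8)]
  = 0.1910 + 0.2192 + 0.3750
  = 0.7852 bits
H(S,T) = -[(1/24)·log₂(1/24) + (5/6)·log₂(5/6) + (1/8)·log₂(1/8)]
  = 0.1910 + 0.2192 + 0.3750
  = 0.7852 bits

I(S;T) = H(S) + H(T) - H(S,T)
  = 0.7852 + 0.7852 - 0.7852
  = 0.7852 bits

min(H(S), H(T)) = min(0.7852, 0.7852) = 0.7852 bits
Since 0.7852 ≤ 0.7852, the bound is satisfied ✓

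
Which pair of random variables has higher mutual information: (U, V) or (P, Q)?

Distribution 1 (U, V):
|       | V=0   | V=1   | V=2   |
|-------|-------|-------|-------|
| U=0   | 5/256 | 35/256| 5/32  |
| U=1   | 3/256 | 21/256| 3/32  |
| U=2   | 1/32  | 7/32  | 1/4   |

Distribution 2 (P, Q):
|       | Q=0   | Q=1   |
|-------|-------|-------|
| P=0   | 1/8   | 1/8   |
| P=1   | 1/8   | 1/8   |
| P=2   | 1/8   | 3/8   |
Distribution 1 (U, V):
Marginal P(U) (row sums):
  P(U=0) = 5/256 + 35/256 + 5/32 = 5/16
  P(U=1) = 3/256 + 21/256 + 3/32 = 3/16
  P(U=2) = 1/32 + 7/32 + 1/4 = 1/2
Marginal P(V) (column sums):
  P(V=0) = 5/256 + 3/256 + 1/32 = 1/16
  P(V=1) = 35/256 + 21/256 + 7/32 = 7/16
  P(V=2) = 5/32 + 3/32 + 1/4 = 1/2

H(U) = -[(5/16)·log₂(5/16) + (3/16)·log₂(3/16) + (1/2)·log₂(1/2)]
  = 0.5244 + 0.4528 + 0.5000
  = 1.4772 bits
H(V) = -[(1/16)·log₂(1/16) + (7/16)·log₂(7/16) + (1/2)·log₂(1/2)]
  = 0.2500 + 0.5218 + 0.5000
  = 1.2718 bits
H(U,V) = -[(5/256)·log₂(5/256) + (35/256)·log₂(35/256) + (5/32)·log₂(5/32) + (3/256)·log₂(3/256) + (21/256)·log₂(21/256) + (3/32)·log₂(3/32) + (1/32)·log₂(1/32) + (7/32)·log₂(7/32) + (1/4)·log₂(1/4)]
  = 0.1109 + 0.3925 + 0.4184 + 0.0752 + 0.2959 + 0.3202 + 0.1563 + 0.4796 + 0.5000
  = 2.7490 bits

I(U;V) = H(U) + H(V) - H(U,V)
  = 1.4772 + 1.2718 - 2.7490
  = 0.0000 bits

Distribution 2 (P, Q):
Marginal P(P) (row sums):
  P(P=0) = 1/8 + 1/8 = 1/4
  P(P=1) = 1/8 + 1/8 = 1/4
  P(P=2) = 1/8 + 3/8 = 1/2
Marginal P(Q) (column sums):
  P(Q=0) = 1/8 + 1/8 + 1/8 = 3/8
  P(Q=1) = 1/8 + 1/8 + 3/8 = 5/8

H(P) = -[(1/4)·log₂(1/4) + (1/4)·log₂(1/4) + (1/2)·log₂(1/2)]
  = 0.5000 + 0.5000 + 0.5000
  = 1.5000 bits
H(Q) = -[(3/8)·log₂(3/8) + (5/8)·log₂(5/8)]
  = 0.5306 + 0.4238
  = 0.9544 bits
H(P,Q) = -[(1/8)·log₂(1/8) + (1/8)·log₂(1/8) + (1/8)·log₂(1/8) + (1/8)·log₂(1/8) + (1/8)·log₂(1/8) + (3/8)·log₂(3/8)]
  = 0.3750 + 0.3750 + 0.3750 + 0.3750 + 0.3750 + 0.5306
  = 2.4056 bits

I(P;Q) = H(P) + H(Q) - H(P,Q)
  = 1.5000 + 0.9544 - 2.4056
  = 0.0488 bits

I(P;Q) = 0.0488 bits > I(U;V) = 0.0000 bits, so (P, Q) has the higher mutual information (stronger dependence).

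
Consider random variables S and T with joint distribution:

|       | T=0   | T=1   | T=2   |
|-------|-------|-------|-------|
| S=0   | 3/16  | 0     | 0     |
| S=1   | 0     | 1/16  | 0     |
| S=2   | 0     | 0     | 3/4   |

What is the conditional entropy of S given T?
Marginal P(T) (column sums):
  P(T=0) = 3/16 + 0 + 0 = 3/16
  P(T=1) = 0 + 1/16 + 0 = 1/16
  P(T=2) = 0 + 0 + 3/4 = 3/4

H(S|T) = -Σ P(S,T)·log₂ P(S|T), where P(S|T) = P(S,T) / P(T)
  (cells with P(S,T) = 0 contribute 0)
  (S=0,T=0): P(S|T) = (3/16)/(3/16) = 1;  -(3/16)·log₂(1) = 0.0000
  (S=1,T=1): P(S|T) = (1/16)/(1/16) = 1;  -(1/16)·log₂(1) = 0.0000
  (S=2,T=2): P(S|T) = (3/4)/(3/4) = 1;  -(3/4)·log₂(1) = 0.0000
H(S|T) = 0.0000 + 0.0000 + 0.0000
  = 0.0000 bits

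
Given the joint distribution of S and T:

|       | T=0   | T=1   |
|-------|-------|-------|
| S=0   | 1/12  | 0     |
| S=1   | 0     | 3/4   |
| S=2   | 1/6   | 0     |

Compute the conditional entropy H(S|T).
Marginal P(T) (column sums):
  P(T=0) = 1/12 + 0 + 1/6 = 1/4
  P(T=1) = 0 + 3/4 + 0 = 3/4

H(S|T) = -Σ P(S,T)·log₂ P(S|T), where P(S|T) = P(S,T) / P(T)
  (cells with P(S,T) = 0 contribute 0)
  (S=0,T=0): P(S|T) = (1/12)/(1/4) = 1/3;  -(1/12)·log₂(1/3) = 0.1321
  (S=1,T=1): P(S|T) = (3/4)/(3/4) = 1;  -(3/4)·log₂(1) = 0.0000
  (S=2,T=0): P(S|T) = (1/6)/(1/4) = 2/3;  -(1/6)·log₂(2/3) = 0.0975
H(S|T) = 0.1321 + 0.0000 + 0.0975
  = 0.2296 bits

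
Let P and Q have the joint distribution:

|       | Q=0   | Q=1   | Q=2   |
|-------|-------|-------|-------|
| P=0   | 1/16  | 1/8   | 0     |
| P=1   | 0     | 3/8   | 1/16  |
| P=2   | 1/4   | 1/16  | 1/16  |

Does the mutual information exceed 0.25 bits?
Marginal P(P) (row sums):
  P(P=0) = 1/16 + 1/8 + 0 = 3/16
  P(P=1) = 0 + 3/8 + 1/16 = 7/16
  P(P=2) = 1/4 + 1/16 + 1/16 = 3/8
Marginal P(Q) (column sums):
  P(Q=0) = 1/16 + 0 + 1/4 = 5/16
  P(Q=1) = 1/8 + 3/8 + 1/16 = 9/16
  P(Q=2) = 0 + 1/16 + 1/16 = 1/8

H(P) = -[(3/16)·log₂(3/16) + (7/16)·log₂(7/16) + (3/8)·log₂(3/8)]
  = 0.4528 + 0.5218 + 0.5306
  = 1.5052 bits
H(Q) = -[(5/16)·log₂(5/16) + (9/16)·log₂(9/16) + (1/8)·log₂(1/8)]
  = 0.5244 + 0.4669 + 0.3750
  = 1.3663 bits
H(P,Q) = -[(1/16)·log₂(1/16) + (1/8)·log₂(1/8) + (3/8)·log₂(3/8) + (1/16)·log₂(1/16) + (1/4)·log₂(1/4) + (1/16)·log₂(1/16) + (1/16)·log₂(1/16)]
  = 0.2500 + 0.3750 + 0.5306 + 0.2500 + 0.5000 + 0.2500 + 0.2500
  = 2.4056 bits

I(P;Q) = H(P) + H(Q) - H(P,Q)
  = 1.5052 + 1.3663 - 2.4056
  = 0.4659 bits

Yes. I(P;Q) = 0.4659 bits, which is > 0.25 bits.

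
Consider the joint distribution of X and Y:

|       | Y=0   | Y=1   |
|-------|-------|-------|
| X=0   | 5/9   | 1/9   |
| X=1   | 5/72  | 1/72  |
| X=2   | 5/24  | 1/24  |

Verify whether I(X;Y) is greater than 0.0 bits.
Marginal P(X) (row sums):
  P(X=0) = 5/9 + 1/9 = 2/3
  P(X=1) = 5/72 + 1/72 = 1/12
  P(X=2) = 5/24 + 1/24 = 1/4
Marginal P(Y) (column sums):
  P(Y=0) = 5/9 + 5/72 + 5/24 = 5/6
  P(Y=1) = 1/9 + 1/72 + 1/24 = 1/6

H(X) = -[(2/3)·log₂(2/3) + (1/12)·log₂(1/12) + (1/4)·log₂(1/4)]
  = 0.3900 + 0.2987 + 0.5000
  = 1.1887 bits
H(Y) = -[(5/6)·log₂(5/6) + (1/6)·log₂(1/6)]
  = 0.2192 + 0.4308
  = 0.6500 bits
H(X,Y) = -[(5/9)·log₂(5/9) + (1/9)·log₂(1/9) + (5/72)·log₂(5/72) + (1/72)·log₂(1/72) + (5/24)·log₂(5/24) + (1/24)·log₂(1/24)]
  = 0.4711 + 0.3522 + 0.2672 + 0.0857 + 0.4715 + 0.1910
  = 1.8387 bits

I(X;Y) = H(X) + H(Y) - H(X,Y)
  = 1.1887 + 0.6500 - 1.8387
  = 0.0000 bits

No. I(X;Y) = 0.0000 bits, which is ≤ 0.0 bits.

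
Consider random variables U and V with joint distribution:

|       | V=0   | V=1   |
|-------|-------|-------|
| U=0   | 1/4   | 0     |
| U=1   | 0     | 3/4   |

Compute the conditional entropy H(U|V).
Marginal P(V) (column sums):
  P(V=0) = 1/4 + 0 = 1/4
  P(V=1) = 0 + 3/4 = 3/4

H(U|V) = -Σ P(U,V)·log₂ P(U|V), where P(U|V) = P(U,V) / P(V)
  (cells with P(U,V) = 0 contribute 0)
  (U=0,V=0): P(U|V) = (1/4)/(1/4) = 1;  -(1/4)·log₂(1) = 0.0000
  (U=1,V=1): P(U|V) = (3/4)/(3/4) = 1;  -(3/4)·log₂(1) = 0.0000
H(U|V) = 0.0000 + 0.0000
  = 0.0000 bits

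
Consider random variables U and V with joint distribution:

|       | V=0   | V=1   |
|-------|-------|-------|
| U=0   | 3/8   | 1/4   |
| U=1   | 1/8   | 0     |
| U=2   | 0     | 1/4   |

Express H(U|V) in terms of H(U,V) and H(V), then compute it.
H(U|V) = H(U,V) - H(V)

Marginal P(V) (column sums):
  P(V=0) = 3/8 + 1/8 + 0 = 1/2
  P(V=1) = 1/4 + 0 + 1/4 = 1/2

H(U,V) = -[(3/8)·log₂(3/8) + (1/4)·log₂(1/4) + (1/8)·log₂(1/8) + (1/4)·log₂(1/4)]
  = 0.5306 + 0.5000 + 0.3750 + 0.5000
  = 1.9056 bits
H(V) = -[(1/2)·log₂(1/2) + (1/2)·log₂(1/2)]
  = 0.5000 + 0.5000
  = 1.0000 bits

H(U|V) = 1.9056 - 1.0000 = 0.9056 bits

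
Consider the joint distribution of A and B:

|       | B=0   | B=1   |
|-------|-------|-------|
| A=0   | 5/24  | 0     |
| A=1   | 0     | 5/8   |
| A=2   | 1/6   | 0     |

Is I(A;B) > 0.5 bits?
Marginal P(A) (row sums):
  P(A=0) = 5/24 + 0 = 5/24
  P(A=1) = 0 + 5/8 = 5/8
  P(A=2) = 1/6 + 0 = 1/6
Marginal P(B) (column sums):
  P(B=0) = 5/24 + 0 + 1/6 = 3/8
  P(B=1) = 0 + 5/8 + 0 = 5/8

H(A) = -[(5/24)·log₂(5/24) + (5/8)·log₂(5/8) + (1/6)·log₂(1/6)]
  = 0.4715 + 0.4238 + 0.4308
  = 1.3261 bits
H(B) = -[(3/8)·log₂(3/8) + (5/8)·log₂(5/8)]
  = 0.5306 + 0.4238
  = 0.9544 bits
H(A,B) = -[(5/24)·log₂(5/24) + (5/8)·log₂(5/8) + (1/6)·log₂(1/6)]
  = 0.4715 + 0.4238 + 0.4308
  = 1.3261 bits

I(A;B) = H(A) + H(B) - H(A,B)
  = 1.3261 + 0.9544 - 1.3261
  = 0.9544 bits

Yes. I(A;B) = 0.9544 bits, which is > 0.5 bits.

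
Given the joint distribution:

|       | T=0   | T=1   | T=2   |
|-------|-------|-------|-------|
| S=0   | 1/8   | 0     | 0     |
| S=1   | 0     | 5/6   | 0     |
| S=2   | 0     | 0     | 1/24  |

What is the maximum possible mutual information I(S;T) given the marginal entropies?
The upper bound on mutual information is I(S;T) ≤ min(H(S), H(T)).

Marginal P(S) (row sums):
  P(S=0) = 1/8 + 0 + 0 = 1/8
  P(S=1) = 0 + 5/6 + 0 = 5/6
  P(S=2) = 0 + 0 + 1/24 = 1/24
Marginal P(T) (column sums):
  P(T=0) = 1/8 + 0 + 0 = 1/8
  P(T=1) = 0 + 5/6 + 0 = 5/6
  P(T=2) = 0 + 0 + 1/24 = 1/24

H(S) = -[(1/8)·log₂(1/8) + (5/6)·log₂(5/6) + (1/24)·log₂(1/24)]
  = 0.3750 + 0.2192 + 0.1910
  = 0.7852 bits
H(T) = -[(1/8)·log₂(1/8) + (5/6)·log₂(5/6) + (1/24)·log₂(1/24)]
  = 0.3750 + 0.2192 + 0.1910
  = 0.7852 bits

Maximum possible I(S;T) = min(0.7852, 0.7852) = 0.7852 bits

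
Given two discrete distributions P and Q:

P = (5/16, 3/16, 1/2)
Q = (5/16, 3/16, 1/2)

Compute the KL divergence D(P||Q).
D(P||Q) = Σ P(i) log₂(P(i)/Q(i))
  i=0: (5/16) × log₂((5/16)/(5/16)) = (5/16) × log₂(1) = 0.0000
  i=1: (3/16) × log₂((3/16)/(3/16)) = (3/16) × log₂(1) = 0.0000
  i=2: (1/2) × log₂((1/2)/(1/2)) = (1/2) × log₂(1) = 0.0000
D(P||Q) = 0.0000 + 0.0000 + 0.0000
  = 0.0000 bits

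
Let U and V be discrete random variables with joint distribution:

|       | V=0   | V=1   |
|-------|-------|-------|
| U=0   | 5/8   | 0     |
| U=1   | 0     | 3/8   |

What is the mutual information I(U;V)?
Marginal P(U) (row sums):
  P(U=0) = 5/8 + 0 = 5/8
  P(U=1) = 0 + 3/8 = 3/8
Marginal P(V) (column sums):
  P(V=0) = 5/8 + 0 = 5/8
  P(V=1) = 0 + 3/8 = 3/8

H(U) = -[(5/8)·log₂(5/8) + (3/8)·log₂(3/8)]
  = 0.4238 + 0.5306
  = 0.9544 bits
H(V) = -[(5/8)·log₂(5/8) + (3/8)·log₂(3/8)]
  = 0.4238 + 0.5306
  = 0.9544 bits
H(U,V) = -[(5/8)·log₂(5/8) + (3/8)·log₂(3/8)]
  = 0.4238 + 0.5306
  = 0.9544 bits

I(U;V) = H(U) + H(V) - H(U,V)
  = 0.9544 + 0.9544 - 0.9544
  = 0.9544 bits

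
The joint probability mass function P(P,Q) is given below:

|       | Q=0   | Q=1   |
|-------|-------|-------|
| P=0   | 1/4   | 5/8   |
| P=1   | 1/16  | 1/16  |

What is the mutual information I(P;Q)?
Marginal P(P) (row sums):
  P(P=0) = 1/4 + 5/8 = 7/8
  P(P=1) = 1/16 + 1/16 = 1/8
Marginal P(Q) (column sums):
  P(Q=0) = 1/4 + 1/16 = 5/16
  P(Q=1) = 5/8 + 1/16 = 11/16

H(P) = -[(7/8)·log₂(7/8) + (1/8)·log₂(1/8)]
  = 0.1686 + 0.3750
  = 0.5436 bits
H(Q) = -[(5/16)·log₂(5/16) + (11/16)·log₂(11/16)]
  = 0.5244 + 0.3716
  = 0.8960 bits
H(P,Q) = -[(1/4)·log₂(1/4) + (5/8)·log₂(5/8) + (1/16)·log₂(1/16) + (1/16)·log₂(1/16)]
  = 0.5000 + 0.4238 + 0.2500 + 0.2500
  = 1.4238 bits

I(P;Q) = H(P) + H(Q) - H(P,Q)
  = 0.5436 + 0.8960 - 1.4238
  = 0.0158 bits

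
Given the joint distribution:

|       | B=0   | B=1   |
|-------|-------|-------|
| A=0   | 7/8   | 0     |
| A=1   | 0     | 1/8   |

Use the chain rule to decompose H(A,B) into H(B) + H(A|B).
By the chain rule: H(A,B) = H(B) + H(A|B)

Marginal P(B) (column sums):
  P(B=0) = 7/8 + 0 = 7/8
  P(B=1) = 0 + 1/8 = 1/8
H(B) = -[(7/8)·log₂(7/8) + (1/8)·log₂(1/8)]
  = 0.1686 + 0.3750
  = 0.5436 bits
H(A|B) = -Σ P(A,B)·log₂ P(A|B), where P(A|B) = P(A,B) / P(B)
  (cells with P(A,B) = 0 contribute 0)
  (A=0,B=0): P(A|B) = (7/8)/(7/8) = 1;  -(7/8)·log₂(1) = 0.0000
  (A=1,B=1): P(A|B) = (1/8)/(1/8) = 1;  -(1/8)·log₂(1) = 0.0000
H(A|B) = 0.0000 + 0.0000
  = 0.0000 bits

H(A,B) = H(B) + H(A|B) = 0.5436 + 0.0000 = 0.5436 bits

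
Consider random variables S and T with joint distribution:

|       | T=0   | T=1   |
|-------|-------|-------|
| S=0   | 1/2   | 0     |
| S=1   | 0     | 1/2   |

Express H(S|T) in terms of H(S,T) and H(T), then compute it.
H(S|T) = H(S,T) - H(T)

Marginal P(T) (column sums):
  P(T=0) = 1/2 + 0 = 1/2
  P(T=1) = 0 + 1/2 = 1/2

H(S,T) = -[(1/2)·log₂(1/2) + (1/2)·log₂(1/2)]
  = 0.5000 + 0.5000
  = 1.0000 bits
H(T) = -[(1/2)·log₂(1/2) + (1/2)·log₂(1/2)]
  = 0.5000 + 0.5000
  = 1.0000 bits

H(S|T) = 1.0000 - 1.0000 = 0.0000 bits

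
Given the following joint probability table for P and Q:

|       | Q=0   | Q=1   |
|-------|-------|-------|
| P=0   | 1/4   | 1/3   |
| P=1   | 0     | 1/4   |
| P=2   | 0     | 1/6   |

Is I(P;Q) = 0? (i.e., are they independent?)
Marginal P(P) (row sums):
  P(P=0) = 1/4 + 1/3 = 7/12
  P(P=1) = 0 + 1/4 = 1/4
  P(P=2) = 0 + 1/6 = 1/6
Marginal P(Q) (column sums):
  P(Q=0) = 1/4 + 0 + 0 = 1/4
  P(Q=1) = 1/3 + 1/4 + 1/6 = 3/4

P and Q are independent iff P(P=i,Q=j) = P(P=i)·P(Q=j) for every cell.
  P(P=0)·P(Q=0) = 7/12 × 1/4 = 7/48, but P(P=0,Q=0) = 1/4 ✗

No, P and Q are not independent. Quantitatively, I(P;Q) > 0:

H(P) = -[(7/12)·log₂(7/12) + (1/4)·log₂(1/4) + (1/6)·log₂(1/6)]
  = 0.4536 + 0.5000 + 0.4308
  = 1.3844 bits
H(Q) = -[(1/4)·log₂(1/4) + (3/4)·log₂(3/4)]
  = 0.5000 + 0.3113
  = 0.8113 bits
H(P,Q) = -[(1/4)·log₂(1/4) + (1/3)·log₂(1/3) + (1/4)·log₂(1/4) + (1/6)·log₂(1/6)]
  = 0.5000 + 0.5283 + 0.5000 + 0.4308
  = 1.9591 bits
I(P;Q) = H(P) + H(Q) - H(P,Q) = 1.3844 + 0.8113 - 1.9591 = 0.2366 bits > 0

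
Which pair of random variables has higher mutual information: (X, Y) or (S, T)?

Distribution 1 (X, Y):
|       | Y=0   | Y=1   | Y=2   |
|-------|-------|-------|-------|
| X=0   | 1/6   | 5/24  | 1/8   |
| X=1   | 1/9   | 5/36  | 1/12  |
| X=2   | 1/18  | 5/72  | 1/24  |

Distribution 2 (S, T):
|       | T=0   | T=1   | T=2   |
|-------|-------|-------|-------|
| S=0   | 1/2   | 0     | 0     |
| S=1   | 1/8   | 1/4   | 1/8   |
Distribution 1 (X, Y):
Marginal P(X) (row sums):
  P(X=0) = 1/6 + 5/24 + 1/8 = 1/2
  P(X=1) = 1/9 + 5/36 + 1/12 = 1/3
  P(X=2) = 1/18 + 5/72 + 1/24 = 1/6
Marginal P(Y) (column sums):
  P(Y=0) = 1/6 + 1/9 + 1/18 = 1/3
  P(Y=1) = 5/24 + 5/36 + 5/72 = 5/12
  P(Y=2) = 1/8 + 1/12 + 1/24 = 1/4

H(X) = -[(1/2)·log₂(1/2) + (1/3)·log₂(1/3) + (1/6)·log₂(1/6)]
  = 0.5000 + 0.5283 + 0.4308
  = 1.4591 bits
H(Y) = -[(1/3)·log₂(1/3) + (5/12)·log₂(5/12) + (1/4)·log₂(1/4)]
  = 0.5283 + 0.5263 + 0.5000
  = 1.5546 bits
H(X,Y) = -[(1/6)·log₂(1/6) + (5/24)·log₂(5/24) + (1/8)·log₂(1/8) + (1/9)·log₂(1/9) + (5/36)·log₂(5/36) + (1/12)·log₂(1/12) + (1/18)·log₂(1/18) + (5/72)·log₂(5/72) + (1/24)·log₂(1/24)]
  = 0.4308 + 0.4715 + 0.3750 + 0.3522 + 0.3956 + 0.2987 + 0.2317 + 0.2672 + 0.1910
  = 3.0137 bits

I(X;Y) = H(X) + H(Y) - H(X,Y)
  = 1.4591 + 1.5546 - 3.0137
  = 0.0000 bits

Distribution 2 (S, T):
Marginal P(S) (row sums):
  P(S=0) = 1/2 + 0 + 0 = 1/2
  P(S=1) = 1/8 + 1/4 + 1/8 = 1/2
Marginal P(T) (column sums):
  P(T=0) = 1/2 + 1/8 = 5/8
  P(T=1) = 0 + 1/4 = 1/4
  P(T=2) = 0 + 1/8 = 1/8

H(S) = -[(1/2)·log₂(1/2) + (1/2)·log₂(1/2)]
  = 0.5000 + 0.5000
  = 1.0000 bits
H(T) = -[(5/8)·log₂(5/8) + (1/4)·log₂(1/4) + (1/8)·log₂(1/8)]
  = 0.4238 + 0.5000 + 0.3750
  = 1.2988 bits
H(S,T) = -[(1/2)·log₂(1/2) + (1/8)·log₂(1/8) + (1/4)·log₂(1/4) + (1/8)·log₂(1/8)]
  = 0.5000 + 0.3750 + 0.5000 + 0.3750
  = 1.7500 bits

I(S;T) = H(S) + H(T) - H(S,T)
  = 1.0000 + 1.2988 - 1.7500
  = 0.5488 bits

I(S;T) = 0.5488 bits > I(X;Y) = 0.0000 bits, so (S, T) has the higher mutual information (stronger dependence).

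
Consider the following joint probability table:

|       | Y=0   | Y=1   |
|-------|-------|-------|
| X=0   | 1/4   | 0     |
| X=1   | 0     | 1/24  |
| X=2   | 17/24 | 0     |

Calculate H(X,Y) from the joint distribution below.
H(X,Y) = -Σ P(X,Y) log₂ P(X,Y), summed over the non-zero cells:
H(X,Y) = -[(1/4)·log₂(1/4) + (1/24)·log₂(1/24) + (17/24)·log₂(17/24)]
  = 0.5000 + 0.1910 + 0.3524
  = 1.0434 bits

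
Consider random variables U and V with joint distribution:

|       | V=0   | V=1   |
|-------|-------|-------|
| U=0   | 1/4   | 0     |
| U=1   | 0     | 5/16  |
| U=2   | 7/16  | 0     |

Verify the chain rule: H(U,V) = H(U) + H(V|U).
Left side:
H(U,V) = -[(1/4)·log₂(1/4) + (5/16)·log₂(5/16) + (7/16)·log₂(7/16)]
  = 0.5000 + 0.5244 + 0.5218
  = 1.5462 bits

Right side:
Marginal P(U) (row sums):
  P(U=0) = 1/4 + 0 = 1/4
  P(U=1) = 0 + 5/16 = 5/16
  P(U=2) = 7/16 + 0 = 7/16
H(U) = -[(1/4)·log₂(1/4) + (5/16)·log₂(5/16) + (7/16)·log₂(7/16)]
  = 0.5000 + 0.5244 + 0.5218
  = 1.5462 bits
H(V|U) = -Σ P(U,V)·log₂ P(V|U), where P(V|U) = P(U,V) / P(U)
  (cells with P(U,V) = 0 contribute 0)
  (U=0,V=0): P(V|U) = (1/4)/(1/4) = 1;  -(1/4)·log₂(1) = 0.0000
  (U=1,V=1): P(V|U) = (5/16)/(5/16) = 1;  -(5/16)·log₂(1) = 0.0000
  (U=2,V=0): P(V|U) = (7/16)/(7/16) = 1;  -(7/16)·log₂(1) = 0.0000
H(V|U) = 0.0000 + 0.0000 + 0.0000
  = 0.0000 bits
H(U) + H(V|U) = 1.5462 + 0.0000 = 1.5462 bits

Both sides equal 1.5462 bits, so the chain rule holds ✓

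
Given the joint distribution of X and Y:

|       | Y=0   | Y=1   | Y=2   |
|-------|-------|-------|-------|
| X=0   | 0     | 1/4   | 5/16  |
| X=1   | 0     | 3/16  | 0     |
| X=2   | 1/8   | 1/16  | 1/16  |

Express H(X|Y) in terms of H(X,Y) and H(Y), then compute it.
H(X|Y) = H(X,Y) - H(Y)

Marginal P(Y) (column sums):
  P(Y=0) = 0 + 0 + 1/8 = 1/8
  P(Y=1) = 1/4 + 3/16 + 1/16 = 1/2
  P(Y=2) = 5/16 + 0 + 1/16 = 3/8

H(X,Y) = -[(1/4)·log₂(1/4) + (5/16)·log₂(5/16) + (3/16)·log₂(3/16) + (1/8)·log₂(1/8) + (1/16)·log₂(1/16) + (1/16)·log₂(1/16)]
  = 0.5000 + 0.5244 + 0.4528 + 0.3750 + 0.2500 + 0.2500
  = 2.3522 bits
H(Y) = -[(1/8)·log₂(1/8) + (1/2)·log₂(1/2) + (3/8)·log₂(3/8)]
  = 0.3750 + 0.5000 + 0.5306
  = 1.4056 bits

H(X|Y) = 2.3522 - 1.4056 = 0.9466 bits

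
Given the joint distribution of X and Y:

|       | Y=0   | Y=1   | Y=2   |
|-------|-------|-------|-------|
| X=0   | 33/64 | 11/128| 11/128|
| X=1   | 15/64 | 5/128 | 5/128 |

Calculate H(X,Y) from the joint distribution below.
H(X,Y) = -Σ P(X,Y) log₂ P(X,Y), summed over the non-zero cells:
H(X,Y) = -[(33/64)·log₂(33/64) + (11/128)·log₂(11/128) + (11/128)·log₂(11/128) + (15/64)·log₂(15/64) + (5/128)·log₂(5/128) + (5/128)·log₂(5/128)]
  = 0.4927 + 0.3043 + 0.3043 + 0.4906 + 0.1827 + 0.1827
  = 1.9573 bits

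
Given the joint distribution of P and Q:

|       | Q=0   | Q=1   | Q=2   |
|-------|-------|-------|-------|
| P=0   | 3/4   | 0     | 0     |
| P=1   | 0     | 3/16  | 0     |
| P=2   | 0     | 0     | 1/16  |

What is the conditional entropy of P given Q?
Marginal P(Q) (column sums):
  P(Q=0) = 3/4 + 0 + 0 = 3/4
  P(Q=1) = 0 + 3/16 + 0 = 3/16
  P(Q=2) = 0 + 0 + 1/16 = 1/16

H(P|Q) = -Σ P(P,Q)·log₂ P(P|Q), where P(P|Q) = P(P,Q) / P(Q)
  (cells with P(P,Q) = 0 contribute 0)
  (P=0,Q=0): P(P|Q) = (3/4)/(3/4) = 1;  -(3/4)·log₂(1) = 0.0000
  (P=1,Q=1): P(P|Q) = (3/16)/(3/16) = 1;  -(3/16)·log₂(1) = 0.0000
  (P=2,Q=2): P(P|Q) = (1/16)/(1/16) = 1;  -(1/16)·log₂(1) = 0.0000
H(P|Q) = 0.0000 + 0.0000 + 0.0000
  = 0.0000 bits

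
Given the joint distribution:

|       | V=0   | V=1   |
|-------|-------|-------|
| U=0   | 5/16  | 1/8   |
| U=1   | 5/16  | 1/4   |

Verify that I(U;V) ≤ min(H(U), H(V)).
Marginal P(U) (row sums):
  P(U=0) = 5/16 + 1/8 = 7/16
  P(U=1) = 5/16 + 1/4 = 9/16
Marginal P(V) (column sums):
  P(V=0) = 5/16 + 5/16 = 5/8
  P(V=1) = 1/8 + 1/4 = 3/8

H(U) = -[(7/16)·log₂(7/16) + (9/16)·log₂(9/16)]
  = 0.5218 + 0.4669
  = 0.9887 bits
H(V) = -[(5/8)·log₂(5/8) + (3/8)·log₂(3/8)]
  = 0.4238 + 0.5306
  = 0.9544 bits
H(U,V) = -[(5/16)·log₂(5/16) + (1/8)·log₂(1/8) + (5/16)·log₂(5/16) + (1/4)·log₂(1/4)]
  = 0.5244 + 0.3750 + 0.5244 + 0.5000
  = 1.9238 bits

I(U;V) = H(U) + H(V) - H(U,V)
  = 0.9887 + 0.9544 - 1.9238
  = 0.0193 bits

min(H(U), H(V)) = min(0.9887, 0.9544) = 0.9544 bits
Since 0.0193 ≤ 0.9544, the bound is satisfied ✓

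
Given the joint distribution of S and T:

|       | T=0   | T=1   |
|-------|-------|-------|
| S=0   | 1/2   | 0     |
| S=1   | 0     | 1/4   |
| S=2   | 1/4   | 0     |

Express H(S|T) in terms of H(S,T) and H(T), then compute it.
H(S|T) = H(S,T) - H(T)

Marginal P(T) (column sums):
  P(T=0) = 1/2 + 0 + 1/4 = 3/4
  P(T=1) = 0 + 1/4 + 0 = 1/4

H(S,T) = -[(1/2)·log₂(1/2) + (1/4)·log₂(1/4) + (1/4)·log₂(1/4)]
  = 0.5000 + 0.5000 + 0.5000
  = 1.5000 bits
H(T) = -[(3/4)·log₂(3/4) + (1/4)·log₂(1/4)]
  = 0.3113 + 0.5000
  = 0.8113 bits

H(S|T) = 1.5000 - 0.8113 = 0.6887 bits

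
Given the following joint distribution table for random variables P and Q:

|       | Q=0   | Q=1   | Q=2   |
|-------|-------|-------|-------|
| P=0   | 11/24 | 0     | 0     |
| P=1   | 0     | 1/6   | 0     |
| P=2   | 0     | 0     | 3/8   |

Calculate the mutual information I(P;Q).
Marginal P(P) (row sums):
  P(P=0) = 11/24 + 0 + 0 = 11/24
  P(P=1) = 0 + 1/6 + 0 = 1/6
  P(P=2) = 0 + 0 + 3/8 = 3/8
Marginal P(Q) (column sums):
  P(Q=0) = 11/24 + 0 + 0 = 11/24
  P(Q=1) = 0 + 1/6 + 0 = 1/6
  P(Q=2) = 0 + 0 + 3/8 = 3/8

H(P) = -[(11/24)·log₂(11/24) + (1/6)·log₂(1/6) + (3/8)·log₂(3/8)]
  = 0.5159 + 0.4308 + 0.5306
  = 1.4773 bits
H(Q) = -[(11/24)·log₂(11/24) + (1/6)·log₂(1/6) + (3/8)·log₂(3/8)]
  = 0.5159 + 0.4308 + 0.5306
  = 1.4773 bits
H(P,Q) = -[(11/24)·log₂(11/24) + (1/6)·log₂(1/6) + (3/8)·log₂(3/8)]
  = 0.5159 + 0.4308 + 0.5306
  = 1.4773 bits

I(P;Q) = H(P) + H(Q) - H(P,Q)
  = 1.4773 + 1.4773 - 1.4773
  = 1.4773 bits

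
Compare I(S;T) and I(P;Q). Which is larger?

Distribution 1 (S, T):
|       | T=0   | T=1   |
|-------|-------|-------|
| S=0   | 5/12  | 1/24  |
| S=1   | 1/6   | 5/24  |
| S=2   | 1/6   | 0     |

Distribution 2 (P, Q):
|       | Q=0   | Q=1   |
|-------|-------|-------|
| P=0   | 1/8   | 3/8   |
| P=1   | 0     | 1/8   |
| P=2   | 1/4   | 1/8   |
Distribution 1 (S, T):
Marginal P(S) (row sums):
  P(S=0) = 5/12 + 1/24 = 11/24
  P(S=1) = 1/6 + 5/24 = 3/8
  P(S=2) = 1/6 + 0 = 1/6
Marginal P(T) (column sums):
  P(T=0) = 5/12 + 1/6 + 1/6 = 3/4
  P(T=1) = 1/24 + 5/24 + 0 = 1/4

H(S) = -[(11/24)·log₂(11/24) + (3/8)·log₂(3/8) + (1/6)·log₂(1/6)]
  = 0.5159 + 0.5306 + 0.4308
  = 1.4773 bits
H(T) = -[(3/4)·log₂(3/4) + (1/4)·log₂(1/4)]
  = 0.3113 + 0.5000
  = 0.8113 bits
H(S,T) = -[(5/12)·log₂(5/12) + (1/24)·log₂(1/24) + (1/6)·log₂(1/6) + (5/24)·log₂(5/24) + (1/6)·log₂(1/6)]
  = 0.5263 + 0.1910 + 0.4308 + 0.4715 + 0.4308
  = 2.0504 bits

I(S;T) = H(S) + H(T) - H(S,T)
  = 1.4773 + 0.8113 - 2.0504
  = 0.2382 bits

Distribution 2 (P, Q):
Marginal P(P) (row sums):
  P(P=0) = 1/8 + 3/8 = 1/2
  P(P=1) = 0 + 1/8 = 1/8
  P(P=2) = 1/4 + 1/8 = 3/8
Marginal P(Q) (column sums):
  P(Q=0) = 1/8 + 0 + 1/4 = 3/8
  P(Q=1) = 3/8 + 1/8 + 1/8 = 5/8

H(P) = -[(1/2)·log₂(1/2) + (1/8)·log₂(1/8) + (3/8)·log₂(3/8)]
  = 0.5000 + 0.3750 + 0.5306
  = 1.4056 bits
H(Q) = -[(3/8)·log₂(3/8) + (5/8)·log₂(5/8)]
  = 0.5306 + 0.4238
  = 0.9544 bits
H(P,Q) = -[(1/8)·log₂(1/8) + (3/8)·log₂(3/8) + (1/8)·log₂(1/8) + (1/4)·log₂(1/4) + (1/8)·log₂(1/8)]
  = 0.3750 + 0.5306 + 0.3750 + 0.5000 + 0.3750
  = 2.1556 bits

I(P;Q) = H(P) + H(Q) - H(P,Q)
  = 1.4056 + 0.9544 - 2.1556
  = 0.2044 bits

I(S;T) = 0.2382 bits > I(P;Q) = 0.2044 bits, so (S, T) has the higher mutual information (stronger dependence).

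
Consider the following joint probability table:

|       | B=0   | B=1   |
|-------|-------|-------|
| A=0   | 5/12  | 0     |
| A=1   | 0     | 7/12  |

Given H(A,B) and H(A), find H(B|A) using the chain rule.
From the chain rule: H(A,B) = H(A) + H(B|A)
Therefore: H(B|A) = H(A,B) - H(A)

H(A,B) = -[(5/12)·log₂(5/12) + (7/12)·log₂(7/12)]
  = 0.5263 + 0.4536
  = 0.9799 bits
Marginal P(A) (row sums):
  P(A=0) = 5/12 + 0 = 5/12
  P(A=1) = 0 + 7/12 = 7/12
H(A) = -[(5/12)·log₂(5/12) + (7/12)·log₂(7/12)]
  = 0.5263 + 0.4536
  = 0.9799 bits

H(B|A) = 0.9799 - 0.9799 = 0.0000 bits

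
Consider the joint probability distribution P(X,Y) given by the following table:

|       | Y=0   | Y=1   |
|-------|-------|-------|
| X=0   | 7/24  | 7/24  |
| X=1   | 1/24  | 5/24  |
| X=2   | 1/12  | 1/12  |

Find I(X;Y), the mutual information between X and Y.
Marginal P(X) (row sums):
  P(X=0) = 7/24 + 7/24 = 7/12
  P(X=1) = 1/24 + 5/24 = 1/4
  P(X=2) = 1/12 + 1/12 = 1/6
Marginal P(Y) (column sums):
  P(Y=0) = 7/24 + 1/24 + 1/12 = 5/12
  P(Y=1) = 7/24 + 5/24 + 1/12 = 7/12

H(X) = -[(7/12)·log₂(7/12) + (1/4)·log₂(1/4) + (1/6)·log₂(1/6)]
  = 0.4536 + 0.5000 + 0.4308
  = 1.3844 bits
H(Y) = -[(5/12)·log₂(5/12) + (7/12)·log₂(7/12)]
  = 0.5263 + 0.4536
  = 0.9799 bits
H(X,Y) = -[(7/24)·log₂(7/24) + (7/24)·log₂(7/24) + (1/24)·log₂(1/24) + (5/24)·log₂(5/24) + (1/12)·log₂(1/12) + (1/12)·log₂(1/12)]
  = 0.5185 + 0.5185 + 0.1910 + 0.4715 + 0.2987 + 0.2987
  = 2.2969 bits

I(X;Y) = H(X) + H(Y) - H(X,Y)
  = 1.3844 + 0.9799 - 2.2969
  = 0.0674 bits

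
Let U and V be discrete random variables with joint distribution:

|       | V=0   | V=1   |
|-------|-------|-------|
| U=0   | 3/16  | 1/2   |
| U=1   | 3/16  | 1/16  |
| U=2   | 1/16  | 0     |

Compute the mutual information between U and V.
Marginal P(U) (row sums):
  P(U=0) = 3/16 + 1/2 = 11/16
  P(U=1) = 3/16 + 1/16 = 1/4
  P(U=2) = 1/16 + 0 = 1/16
Marginal P(V) (column sums):
  P(V=0) = 3/16 + 3/16 + 1/16 = 7/16
  P(V=1) = 1/2 + 1/16 + 0 = 9/16

H(U) = -[(11/16)·log₂(11/16) + (1/4)·log₂(1/4) + (1/16)·log₂(1/16)]
  = 0.3716 + 0.5000 + 0.2500
  = 1.1216 bits
H(V) = -[(7/16)·log₂(7/16) + (9/16)·log₂(9/16)]
  = 0.5218 + 0.4669
  = 0.9887 bits
H(U,V) = -[(3/16)·log₂(3/16) + (1/2)·log₂(1/2) + (3/16)·log₂(3/16) + (1/16)·log₂(1/16) + (1/16)·log₂(1/16)]
  = 0.4528 + 0.5000 + 0.4528 + 0.2500 + 0.2500
  = 1.9056 bits

I(U;V) = H(U) + H(V) - H(U,V)
  = 1.1216 + 0.9887 - 1.9056
  = 0.2047 bits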